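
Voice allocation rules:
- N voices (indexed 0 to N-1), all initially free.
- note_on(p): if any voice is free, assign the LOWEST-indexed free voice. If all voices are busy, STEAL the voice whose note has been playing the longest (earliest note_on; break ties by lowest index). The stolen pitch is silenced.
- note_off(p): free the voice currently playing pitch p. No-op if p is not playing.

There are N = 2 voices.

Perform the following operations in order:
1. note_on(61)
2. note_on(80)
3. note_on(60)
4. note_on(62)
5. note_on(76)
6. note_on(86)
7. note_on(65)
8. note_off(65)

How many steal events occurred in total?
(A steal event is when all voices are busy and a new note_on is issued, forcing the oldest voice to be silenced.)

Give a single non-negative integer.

Op 1: note_on(61): voice 0 is free -> assigned | voices=[61 -]
Op 2: note_on(80): voice 1 is free -> assigned | voices=[61 80]
Op 3: note_on(60): all voices busy, STEAL voice 0 (pitch 61, oldest) -> assign | voices=[60 80]
Op 4: note_on(62): all voices busy, STEAL voice 1 (pitch 80, oldest) -> assign | voices=[60 62]
Op 5: note_on(76): all voices busy, STEAL voice 0 (pitch 60, oldest) -> assign | voices=[76 62]
Op 6: note_on(86): all voices busy, STEAL voice 1 (pitch 62, oldest) -> assign | voices=[76 86]
Op 7: note_on(65): all voices busy, STEAL voice 0 (pitch 76, oldest) -> assign | voices=[65 86]
Op 8: note_off(65): free voice 0 | voices=[- 86]

Answer: 5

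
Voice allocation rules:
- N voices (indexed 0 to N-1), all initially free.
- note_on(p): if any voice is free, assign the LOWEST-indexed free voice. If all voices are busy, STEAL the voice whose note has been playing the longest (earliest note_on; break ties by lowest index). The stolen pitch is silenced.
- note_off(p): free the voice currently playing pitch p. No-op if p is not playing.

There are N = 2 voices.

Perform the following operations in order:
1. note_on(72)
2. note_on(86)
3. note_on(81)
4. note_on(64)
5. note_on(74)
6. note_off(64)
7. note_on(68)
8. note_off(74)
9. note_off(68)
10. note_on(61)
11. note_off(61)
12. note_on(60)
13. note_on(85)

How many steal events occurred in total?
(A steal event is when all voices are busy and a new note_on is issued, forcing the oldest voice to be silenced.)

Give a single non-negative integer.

Op 1: note_on(72): voice 0 is free -> assigned | voices=[72 -]
Op 2: note_on(86): voice 1 is free -> assigned | voices=[72 86]
Op 3: note_on(81): all voices busy, STEAL voice 0 (pitch 72, oldest) -> assign | voices=[81 86]
Op 4: note_on(64): all voices busy, STEAL voice 1 (pitch 86, oldest) -> assign | voices=[81 64]
Op 5: note_on(74): all voices busy, STEAL voice 0 (pitch 81, oldest) -> assign | voices=[74 64]
Op 6: note_off(64): free voice 1 | voices=[74 -]
Op 7: note_on(68): voice 1 is free -> assigned | voices=[74 68]
Op 8: note_off(74): free voice 0 | voices=[- 68]
Op 9: note_off(68): free voice 1 | voices=[- -]
Op 10: note_on(61): voice 0 is free -> assigned | voices=[61 -]
Op 11: note_off(61): free voice 0 | voices=[- -]
Op 12: note_on(60): voice 0 is free -> assigned | voices=[60 -]
Op 13: note_on(85): voice 1 is free -> assigned | voices=[60 85]

Answer: 3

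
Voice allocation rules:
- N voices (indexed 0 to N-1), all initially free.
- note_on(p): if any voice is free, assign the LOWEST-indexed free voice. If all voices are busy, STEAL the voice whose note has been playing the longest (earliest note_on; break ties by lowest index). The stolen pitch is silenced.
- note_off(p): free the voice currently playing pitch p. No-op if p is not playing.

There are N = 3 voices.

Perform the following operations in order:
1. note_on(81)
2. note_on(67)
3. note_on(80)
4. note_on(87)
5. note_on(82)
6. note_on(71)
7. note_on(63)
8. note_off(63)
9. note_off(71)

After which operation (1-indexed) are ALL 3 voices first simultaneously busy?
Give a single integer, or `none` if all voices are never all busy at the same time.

Answer: 3

Derivation:
Op 1: note_on(81): voice 0 is free -> assigned | voices=[81 - -]
Op 2: note_on(67): voice 1 is free -> assigned | voices=[81 67 -]
Op 3: note_on(80): voice 2 is free -> assigned | voices=[81 67 80]
Op 4: note_on(87): all voices busy, STEAL voice 0 (pitch 81, oldest) -> assign | voices=[87 67 80]
Op 5: note_on(82): all voices busy, STEAL voice 1 (pitch 67, oldest) -> assign | voices=[87 82 80]
Op 6: note_on(71): all voices busy, STEAL voice 2 (pitch 80, oldest) -> assign | voices=[87 82 71]
Op 7: note_on(63): all voices busy, STEAL voice 0 (pitch 87, oldest) -> assign | voices=[63 82 71]
Op 8: note_off(63): free voice 0 | voices=[- 82 71]
Op 9: note_off(71): free voice 2 | voices=[- 82 -]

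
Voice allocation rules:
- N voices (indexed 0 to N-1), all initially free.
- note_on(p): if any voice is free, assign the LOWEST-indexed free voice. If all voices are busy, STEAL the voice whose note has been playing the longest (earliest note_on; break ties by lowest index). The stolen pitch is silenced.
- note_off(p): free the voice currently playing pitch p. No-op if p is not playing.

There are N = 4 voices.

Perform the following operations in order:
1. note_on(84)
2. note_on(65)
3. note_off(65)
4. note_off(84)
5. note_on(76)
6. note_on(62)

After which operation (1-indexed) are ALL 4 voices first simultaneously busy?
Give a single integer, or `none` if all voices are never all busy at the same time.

Answer: none

Derivation:
Op 1: note_on(84): voice 0 is free -> assigned | voices=[84 - - -]
Op 2: note_on(65): voice 1 is free -> assigned | voices=[84 65 - -]
Op 3: note_off(65): free voice 1 | voices=[84 - - -]
Op 4: note_off(84): free voice 0 | voices=[- - - -]
Op 5: note_on(76): voice 0 is free -> assigned | voices=[76 - - -]
Op 6: note_on(62): voice 1 is free -> assigned | voices=[76 62 - -]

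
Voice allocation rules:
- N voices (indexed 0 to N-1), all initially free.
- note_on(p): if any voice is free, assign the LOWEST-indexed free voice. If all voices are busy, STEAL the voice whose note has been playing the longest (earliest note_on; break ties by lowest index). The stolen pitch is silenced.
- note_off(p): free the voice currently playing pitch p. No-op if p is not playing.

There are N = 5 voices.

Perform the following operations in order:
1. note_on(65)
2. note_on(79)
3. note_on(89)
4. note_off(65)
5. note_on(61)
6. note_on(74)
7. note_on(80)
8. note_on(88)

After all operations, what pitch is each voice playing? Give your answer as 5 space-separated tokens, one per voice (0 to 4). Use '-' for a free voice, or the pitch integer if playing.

Answer: 61 88 89 74 80

Derivation:
Op 1: note_on(65): voice 0 is free -> assigned | voices=[65 - - - -]
Op 2: note_on(79): voice 1 is free -> assigned | voices=[65 79 - - -]
Op 3: note_on(89): voice 2 is free -> assigned | voices=[65 79 89 - -]
Op 4: note_off(65): free voice 0 | voices=[- 79 89 - -]
Op 5: note_on(61): voice 0 is free -> assigned | voices=[61 79 89 - -]
Op 6: note_on(74): voice 3 is free -> assigned | voices=[61 79 89 74 -]
Op 7: note_on(80): voice 4 is free -> assigned | voices=[61 79 89 74 80]
Op 8: note_on(88): all voices busy, STEAL voice 1 (pitch 79, oldest) -> assign | voices=[61 88 89 74 80]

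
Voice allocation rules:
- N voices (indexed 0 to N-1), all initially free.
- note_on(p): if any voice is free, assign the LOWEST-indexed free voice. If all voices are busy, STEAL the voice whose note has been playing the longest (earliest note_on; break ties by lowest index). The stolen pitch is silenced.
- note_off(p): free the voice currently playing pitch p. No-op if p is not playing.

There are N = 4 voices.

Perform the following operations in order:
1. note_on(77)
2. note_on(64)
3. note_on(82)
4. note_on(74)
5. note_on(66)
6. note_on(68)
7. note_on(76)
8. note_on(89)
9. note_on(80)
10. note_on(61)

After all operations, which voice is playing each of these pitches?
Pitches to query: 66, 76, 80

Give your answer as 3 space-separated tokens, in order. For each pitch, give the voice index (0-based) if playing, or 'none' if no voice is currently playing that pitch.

Op 1: note_on(77): voice 0 is free -> assigned | voices=[77 - - -]
Op 2: note_on(64): voice 1 is free -> assigned | voices=[77 64 - -]
Op 3: note_on(82): voice 2 is free -> assigned | voices=[77 64 82 -]
Op 4: note_on(74): voice 3 is free -> assigned | voices=[77 64 82 74]
Op 5: note_on(66): all voices busy, STEAL voice 0 (pitch 77, oldest) -> assign | voices=[66 64 82 74]
Op 6: note_on(68): all voices busy, STEAL voice 1 (pitch 64, oldest) -> assign | voices=[66 68 82 74]
Op 7: note_on(76): all voices busy, STEAL voice 2 (pitch 82, oldest) -> assign | voices=[66 68 76 74]
Op 8: note_on(89): all voices busy, STEAL voice 3 (pitch 74, oldest) -> assign | voices=[66 68 76 89]
Op 9: note_on(80): all voices busy, STEAL voice 0 (pitch 66, oldest) -> assign | voices=[80 68 76 89]
Op 10: note_on(61): all voices busy, STEAL voice 1 (pitch 68, oldest) -> assign | voices=[80 61 76 89]

Answer: none 2 0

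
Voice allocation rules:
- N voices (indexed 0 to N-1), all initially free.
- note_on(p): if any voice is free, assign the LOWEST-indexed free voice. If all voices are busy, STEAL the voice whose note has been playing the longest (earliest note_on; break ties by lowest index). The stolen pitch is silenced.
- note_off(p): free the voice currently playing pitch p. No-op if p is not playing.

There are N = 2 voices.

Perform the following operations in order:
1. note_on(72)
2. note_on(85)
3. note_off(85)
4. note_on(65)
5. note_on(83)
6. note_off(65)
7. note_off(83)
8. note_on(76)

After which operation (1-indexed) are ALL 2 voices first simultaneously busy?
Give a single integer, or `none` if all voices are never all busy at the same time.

Answer: 2

Derivation:
Op 1: note_on(72): voice 0 is free -> assigned | voices=[72 -]
Op 2: note_on(85): voice 1 is free -> assigned | voices=[72 85]
Op 3: note_off(85): free voice 1 | voices=[72 -]
Op 4: note_on(65): voice 1 is free -> assigned | voices=[72 65]
Op 5: note_on(83): all voices busy, STEAL voice 0 (pitch 72, oldest) -> assign | voices=[83 65]
Op 6: note_off(65): free voice 1 | voices=[83 -]
Op 7: note_off(83): free voice 0 | voices=[- -]
Op 8: note_on(76): voice 0 is free -> assigned | voices=[76 -]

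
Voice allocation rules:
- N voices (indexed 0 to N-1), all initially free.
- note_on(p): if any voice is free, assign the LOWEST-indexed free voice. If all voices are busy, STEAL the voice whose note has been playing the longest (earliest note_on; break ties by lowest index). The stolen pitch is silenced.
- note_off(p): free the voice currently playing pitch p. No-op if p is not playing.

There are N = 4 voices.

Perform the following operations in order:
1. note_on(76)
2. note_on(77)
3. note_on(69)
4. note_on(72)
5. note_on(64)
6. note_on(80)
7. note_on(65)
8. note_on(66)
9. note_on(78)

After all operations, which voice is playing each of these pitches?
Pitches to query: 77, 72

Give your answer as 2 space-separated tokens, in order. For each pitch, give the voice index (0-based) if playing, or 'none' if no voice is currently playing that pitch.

Op 1: note_on(76): voice 0 is free -> assigned | voices=[76 - - -]
Op 2: note_on(77): voice 1 is free -> assigned | voices=[76 77 - -]
Op 3: note_on(69): voice 2 is free -> assigned | voices=[76 77 69 -]
Op 4: note_on(72): voice 3 is free -> assigned | voices=[76 77 69 72]
Op 5: note_on(64): all voices busy, STEAL voice 0 (pitch 76, oldest) -> assign | voices=[64 77 69 72]
Op 6: note_on(80): all voices busy, STEAL voice 1 (pitch 77, oldest) -> assign | voices=[64 80 69 72]
Op 7: note_on(65): all voices busy, STEAL voice 2 (pitch 69, oldest) -> assign | voices=[64 80 65 72]
Op 8: note_on(66): all voices busy, STEAL voice 3 (pitch 72, oldest) -> assign | voices=[64 80 65 66]
Op 9: note_on(78): all voices busy, STEAL voice 0 (pitch 64, oldest) -> assign | voices=[78 80 65 66]

Answer: none none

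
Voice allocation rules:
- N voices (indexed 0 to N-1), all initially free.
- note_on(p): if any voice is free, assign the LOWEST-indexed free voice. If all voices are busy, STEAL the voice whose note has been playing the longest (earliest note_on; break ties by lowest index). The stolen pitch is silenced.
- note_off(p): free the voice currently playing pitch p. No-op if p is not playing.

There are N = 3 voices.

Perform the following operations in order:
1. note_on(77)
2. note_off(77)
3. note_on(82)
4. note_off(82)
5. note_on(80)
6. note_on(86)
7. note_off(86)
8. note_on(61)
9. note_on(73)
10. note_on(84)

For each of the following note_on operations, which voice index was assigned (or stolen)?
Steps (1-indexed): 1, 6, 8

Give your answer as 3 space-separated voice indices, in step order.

Op 1: note_on(77): voice 0 is free -> assigned | voices=[77 - -]
Op 2: note_off(77): free voice 0 | voices=[- - -]
Op 3: note_on(82): voice 0 is free -> assigned | voices=[82 - -]
Op 4: note_off(82): free voice 0 | voices=[- - -]
Op 5: note_on(80): voice 0 is free -> assigned | voices=[80 - -]
Op 6: note_on(86): voice 1 is free -> assigned | voices=[80 86 -]
Op 7: note_off(86): free voice 1 | voices=[80 - -]
Op 8: note_on(61): voice 1 is free -> assigned | voices=[80 61 -]
Op 9: note_on(73): voice 2 is free -> assigned | voices=[80 61 73]
Op 10: note_on(84): all voices busy, STEAL voice 0 (pitch 80, oldest) -> assign | voices=[84 61 73]

Answer: 0 1 1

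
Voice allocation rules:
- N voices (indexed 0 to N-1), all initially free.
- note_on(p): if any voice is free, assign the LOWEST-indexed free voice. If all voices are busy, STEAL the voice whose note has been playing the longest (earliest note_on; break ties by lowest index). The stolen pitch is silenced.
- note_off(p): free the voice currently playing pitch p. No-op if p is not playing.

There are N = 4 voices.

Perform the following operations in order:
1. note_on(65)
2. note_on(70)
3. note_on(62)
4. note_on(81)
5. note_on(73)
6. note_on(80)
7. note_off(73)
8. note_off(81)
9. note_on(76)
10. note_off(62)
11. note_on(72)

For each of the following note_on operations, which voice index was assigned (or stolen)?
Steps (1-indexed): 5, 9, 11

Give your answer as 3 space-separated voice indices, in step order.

Op 1: note_on(65): voice 0 is free -> assigned | voices=[65 - - -]
Op 2: note_on(70): voice 1 is free -> assigned | voices=[65 70 - -]
Op 3: note_on(62): voice 2 is free -> assigned | voices=[65 70 62 -]
Op 4: note_on(81): voice 3 is free -> assigned | voices=[65 70 62 81]
Op 5: note_on(73): all voices busy, STEAL voice 0 (pitch 65, oldest) -> assign | voices=[73 70 62 81]
Op 6: note_on(80): all voices busy, STEAL voice 1 (pitch 70, oldest) -> assign | voices=[73 80 62 81]
Op 7: note_off(73): free voice 0 | voices=[- 80 62 81]
Op 8: note_off(81): free voice 3 | voices=[- 80 62 -]
Op 9: note_on(76): voice 0 is free -> assigned | voices=[76 80 62 -]
Op 10: note_off(62): free voice 2 | voices=[76 80 - -]
Op 11: note_on(72): voice 2 is free -> assigned | voices=[76 80 72 -]

Answer: 0 0 2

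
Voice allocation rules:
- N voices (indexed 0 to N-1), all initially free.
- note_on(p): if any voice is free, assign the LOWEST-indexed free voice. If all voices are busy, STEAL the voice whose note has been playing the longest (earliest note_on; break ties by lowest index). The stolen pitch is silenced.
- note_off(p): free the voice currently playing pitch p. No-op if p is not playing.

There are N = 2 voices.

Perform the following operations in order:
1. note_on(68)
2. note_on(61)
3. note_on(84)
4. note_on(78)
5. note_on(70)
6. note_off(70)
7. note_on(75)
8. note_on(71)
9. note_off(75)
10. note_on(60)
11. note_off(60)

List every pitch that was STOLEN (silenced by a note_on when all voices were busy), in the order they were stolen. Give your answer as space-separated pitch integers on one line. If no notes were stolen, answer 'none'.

Answer: 68 61 84 78

Derivation:
Op 1: note_on(68): voice 0 is free -> assigned | voices=[68 -]
Op 2: note_on(61): voice 1 is free -> assigned | voices=[68 61]
Op 3: note_on(84): all voices busy, STEAL voice 0 (pitch 68, oldest) -> assign | voices=[84 61]
Op 4: note_on(78): all voices busy, STEAL voice 1 (pitch 61, oldest) -> assign | voices=[84 78]
Op 5: note_on(70): all voices busy, STEAL voice 0 (pitch 84, oldest) -> assign | voices=[70 78]
Op 6: note_off(70): free voice 0 | voices=[- 78]
Op 7: note_on(75): voice 0 is free -> assigned | voices=[75 78]
Op 8: note_on(71): all voices busy, STEAL voice 1 (pitch 78, oldest) -> assign | voices=[75 71]
Op 9: note_off(75): free voice 0 | voices=[- 71]
Op 10: note_on(60): voice 0 is free -> assigned | voices=[60 71]
Op 11: note_off(60): free voice 0 | voices=[- 71]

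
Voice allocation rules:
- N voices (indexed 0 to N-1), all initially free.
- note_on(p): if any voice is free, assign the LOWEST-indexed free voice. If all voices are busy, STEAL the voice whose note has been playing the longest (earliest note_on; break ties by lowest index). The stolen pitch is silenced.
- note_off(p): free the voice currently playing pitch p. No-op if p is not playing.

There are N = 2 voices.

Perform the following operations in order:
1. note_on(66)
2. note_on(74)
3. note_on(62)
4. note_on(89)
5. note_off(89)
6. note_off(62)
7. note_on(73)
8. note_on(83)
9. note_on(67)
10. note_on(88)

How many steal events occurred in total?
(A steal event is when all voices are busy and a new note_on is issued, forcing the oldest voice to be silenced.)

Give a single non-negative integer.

Op 1: note_on(66): voice 0 is free -> assigned | voices=[66 -]
Op 2: note_on(74): voice 1 is free -> assigned | voices=[66 74]
Op 3: note_on(62): all voices busy, STEAL voice 0 (pitch 66, oldest) -> assign | voices=[62 74]
Op 4: note_on(89): all voices busy, STEAL voice 1 (pitch 74, oldest) -> assign | voices=[62 89]
Op 5: note_off(89): free voice 1 | voices=[62 -]
Op 6: note_off(62): free voice 0 | voices=[- -]
Op 7: note_on(73): voice 0 is free -> assigned | voices=[73 -]
Op 8: note_on(83): voice 1 is free -> assigned | voices=[73 83]
Op 9: note_on(67): all voices busy, STEAL voice 0 (pitch 73, oldest) -> assign | voices=[67 83]
Op 10: note_on(88): all voices busy, STEAL voice 1 (pitch 83, oldest) -> assign | voices=[67 88]

Answer: 4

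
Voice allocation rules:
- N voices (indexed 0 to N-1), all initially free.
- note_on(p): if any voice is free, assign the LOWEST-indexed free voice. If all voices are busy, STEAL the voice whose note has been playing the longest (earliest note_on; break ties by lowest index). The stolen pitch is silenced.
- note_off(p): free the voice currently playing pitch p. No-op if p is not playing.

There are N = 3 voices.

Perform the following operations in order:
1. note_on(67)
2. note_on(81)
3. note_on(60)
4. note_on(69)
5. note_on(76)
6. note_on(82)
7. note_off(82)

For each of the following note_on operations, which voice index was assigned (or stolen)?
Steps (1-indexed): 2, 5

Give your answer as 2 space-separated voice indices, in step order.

Answer: 1 1

Derivation:
Op 1: note_on(67): voice 0 is free -> assigned | voices=[67 - -]
Op 2: note_on(81): voice 1 is free -> assigned | voices=[67 81 -]
Op 3: note_on(60): voice 2 is free -> assigned | voices=[67 81 60]
Op 4: note_on(69): all voices busy, STEAL voice 0 (pitch 67, oldest) -> assign | voices=[69 81 60]
Op 5: note_on(76): all voices busy, STEAL voice 1 (pitch 81, oldest) -> assign | voices=[69 76 60]
Op 6: note_on(82): all voices busy, STEAL voice 2 (pitch 60, oldest) -> assign | voices=[69 76 82]
Op 7: note_off(82): free voice 2 | voices=[69 76 -]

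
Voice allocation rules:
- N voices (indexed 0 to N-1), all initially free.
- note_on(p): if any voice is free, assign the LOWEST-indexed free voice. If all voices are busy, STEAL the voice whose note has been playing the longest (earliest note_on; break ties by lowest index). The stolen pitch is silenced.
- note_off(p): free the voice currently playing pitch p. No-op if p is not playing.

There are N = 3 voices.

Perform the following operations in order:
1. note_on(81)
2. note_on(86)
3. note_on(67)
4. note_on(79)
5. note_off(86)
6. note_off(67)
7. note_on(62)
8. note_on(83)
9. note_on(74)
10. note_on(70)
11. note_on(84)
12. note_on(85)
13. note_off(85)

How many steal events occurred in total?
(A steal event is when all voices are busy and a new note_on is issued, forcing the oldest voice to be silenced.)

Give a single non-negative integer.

Op 1: note_on(81): voice 0 is free -> assigned | voices=[81 - -]
Op 2: note_on(86): voice 1 is free -> assigned | voices=[81 86 -]
Op 3: note_on(67): voice 2 is free -> assigned | voices=[81 86 67]
Op 4: note_on(79): all voices busy, STEAL voice 0 (pitch 81, oldest) -> assign | voices=[79 86 67]
Op 5: note_off(86): free voice 1 | voices=[79 - 67]
Op 6: note_off(67): free voice 2 | voices=[79 - -]
Op 7: note_on(62): voice 1 is free -> assigned | voices=[79 62 -]
Op 8: note_on(83): voice 2 is free -> assigned | voices=[79 62 83]
Op 9: note_on(74): all voices busy, STEAL voice 0 (pitch 79, oldest) -> assign | voices=[74 62 83]
Op 10: note_on(70): all voices busy, STEAL voice 1 (pitch 62, oldest) -> assign | voices=[74 70 83]
Op 11: note_on(84): all voices busy, STEAL voice 2 (pitch 83, oldest) -> assign | voices=[74 70 84]
Op 12: note_on(85): all voices busy, STEAL voice 0 (pitch 74, oldest) -> assign | voices=[85 70 84]
Op 13: note_off(85): free voice 0 | voices=[- 70 84]

Answer: 5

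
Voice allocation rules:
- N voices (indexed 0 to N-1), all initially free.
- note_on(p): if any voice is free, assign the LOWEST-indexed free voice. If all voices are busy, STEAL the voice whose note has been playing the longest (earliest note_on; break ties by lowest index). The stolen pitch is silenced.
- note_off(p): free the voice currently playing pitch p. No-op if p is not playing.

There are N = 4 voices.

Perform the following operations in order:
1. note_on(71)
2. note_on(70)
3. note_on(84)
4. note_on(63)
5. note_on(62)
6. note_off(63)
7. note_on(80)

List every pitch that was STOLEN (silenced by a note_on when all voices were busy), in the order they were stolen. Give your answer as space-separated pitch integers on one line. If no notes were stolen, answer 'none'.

Op 1: note_on(71): voice 0 is free -> assigned | voices=[71 - - -]
Op 2: note_on(70): voice 1 is free -> assigned | voices=[71 70 - -]
Op 3: note_on(84): voice 2 is free -> assigned | voices=[71 70 84 -]
Op 4: note_on(63): voice 3 is free -> assigned | voices=[71 70 84 63]
Op 5: note_on(62): all voices busy, STEAL voice 0 (pitch 71, oldest) -> assign | voices=[62 70 84 63]
Op 6: note_off(63): free voice 3 | voices=[62 70 84 -]
Op 7: note_on(80): voice 3 is free -> assigned | voices=[62 70 84 80]

Answer: 71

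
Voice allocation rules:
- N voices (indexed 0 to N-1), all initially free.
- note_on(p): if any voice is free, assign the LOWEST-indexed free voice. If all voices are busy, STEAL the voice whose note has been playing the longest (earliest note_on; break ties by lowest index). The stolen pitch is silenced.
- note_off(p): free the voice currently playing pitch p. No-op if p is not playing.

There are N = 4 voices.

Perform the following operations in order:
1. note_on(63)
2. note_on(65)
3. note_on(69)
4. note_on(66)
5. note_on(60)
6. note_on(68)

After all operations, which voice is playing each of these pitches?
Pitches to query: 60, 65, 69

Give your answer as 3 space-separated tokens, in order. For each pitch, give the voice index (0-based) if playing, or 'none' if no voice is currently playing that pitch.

Op 1: note_on(63): voice 0 is free -> assigned | voices=[63 - - -]
Op 2: note_on(65): voice 1 is free -> assigned | voices=[63 65 - -]
Op 3: note_on(69): voice 2 is free -> assigned | voices=[63 65 69 -]
Op 4: note_on(66): voice 3 is free -> assigned | voices=[63 65 69 66]
Op 5: note_on(60): all voices busy, STEAL voice 0 (pitch 63, oldest) -> assign | voices=[60 65 69 66]
Op 6: note_on(68): all voices busy, STEAL voice 1 (pitch 65, oldest) -> assign | voices=[60 68 69 66]

Answer: 0 none 2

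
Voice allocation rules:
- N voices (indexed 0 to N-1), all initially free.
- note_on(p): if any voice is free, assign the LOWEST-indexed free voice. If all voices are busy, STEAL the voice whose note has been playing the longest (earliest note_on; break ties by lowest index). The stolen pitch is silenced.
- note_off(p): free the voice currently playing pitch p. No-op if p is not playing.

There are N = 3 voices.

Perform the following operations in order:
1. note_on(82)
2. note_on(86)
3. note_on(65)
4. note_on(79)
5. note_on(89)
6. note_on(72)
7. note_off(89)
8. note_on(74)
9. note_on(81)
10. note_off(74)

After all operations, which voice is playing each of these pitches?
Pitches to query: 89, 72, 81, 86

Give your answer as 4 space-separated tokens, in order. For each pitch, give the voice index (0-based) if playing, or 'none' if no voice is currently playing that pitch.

Op 1: note_on(82): voice 0 is free -> assigned | voices=[82 - -]
Op 2: note_on(86): voice 1 is free -> assigned | voices=[82 86 -]
Op 3: note_on(65): voice 2 is free -> assigned | voices=[82 86 65]
Op 4: note_on(79): all voices busy, STEAL voice 0 (pitch 82, oldest) -> assign | voices=[79 86 65]
Op 5: note_on(89): all voices busy, STEAL voice 1 (pitch 86, oldest) -> assign | voices=[79 89 65]
Op 6: note_on(72): all voices busy, STEAL voice 2 (pitch 65, oldest) -> assign | voices=[79 89 72]
Op 7: note_off(89): free voice 1 | voices=[79 - 72]
Op 8: note_on(74): voice 1 is free -> assigned | voices=[79 74 72]
Op 9: note_on(81): all voices busy, STEAL voice 0 (pitch 79, oldest) -> assign | voices=[81 74 72]
Op 10: note_off(74): free voice 1 | voices=[81 - 72]

Answer: none 2 0 none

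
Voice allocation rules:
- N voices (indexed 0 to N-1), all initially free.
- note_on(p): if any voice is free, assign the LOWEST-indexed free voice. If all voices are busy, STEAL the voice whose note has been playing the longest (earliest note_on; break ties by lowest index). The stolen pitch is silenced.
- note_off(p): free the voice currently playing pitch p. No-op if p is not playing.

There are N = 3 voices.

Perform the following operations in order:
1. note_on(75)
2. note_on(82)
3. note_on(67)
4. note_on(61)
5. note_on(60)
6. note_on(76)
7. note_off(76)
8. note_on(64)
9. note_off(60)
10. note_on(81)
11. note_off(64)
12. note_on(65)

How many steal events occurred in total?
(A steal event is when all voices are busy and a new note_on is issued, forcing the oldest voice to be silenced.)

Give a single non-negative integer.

Answer: 3

Derivation:
Op 1: note_on(75): voice 0 is free -> assigned | voices=[75 - -]
Op 2: note_on(82): voice 1 is free -> assigned | voices=[75 82 -]
Op 3: note_on(67): voice 2 is free -> assigned | voices=[75 82 67]
Op 4: note_on(61): all voices busy, STEAL voice 0 (pitch 75, oldest) -> assign | voices=[61 82 67]
Op 5: note_on(60): all voices busy, STEAL voice 1 (pitch 82, oldest) -> assign | voices=[61 60 67]
Op 6: note_on(76): all voices busy, STEAL voice 2 (pitch 67, oldest) -> assign | voices=[61 60 76]
Op 7: note_off(76): free voice 2 | voices=[61 60 -]
Op 8: note_on(64): voice 2 is free -> assigned | voices=[61 60 64]
Op 9: note_off(60): free voice 1 | voices=[61 - 64]
Op 10: note_on(81): voice 1 is free -> assigned | voices=[61 81 64]
Op 11: note_off(64): free voice 2 | voices=[61 81 -]
Op 12: note_on(65): voice 2 is free -> assigned | voices=[61 81 65]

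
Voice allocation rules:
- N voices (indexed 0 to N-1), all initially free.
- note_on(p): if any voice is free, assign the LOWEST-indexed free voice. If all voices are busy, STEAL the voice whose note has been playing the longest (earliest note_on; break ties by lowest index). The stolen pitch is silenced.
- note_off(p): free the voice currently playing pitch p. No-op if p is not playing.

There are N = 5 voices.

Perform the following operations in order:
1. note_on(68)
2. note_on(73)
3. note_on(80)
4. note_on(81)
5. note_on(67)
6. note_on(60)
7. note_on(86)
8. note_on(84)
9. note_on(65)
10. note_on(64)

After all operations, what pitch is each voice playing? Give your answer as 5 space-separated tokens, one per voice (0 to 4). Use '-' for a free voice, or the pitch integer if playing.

Op 1: note_on(68): voice 0 is free -> assigned | voices=[68 - - - -]
Op 2: note_on(73): voice 1 is free -> assigned | voices=[68 73 - - -]
Op 3: note_on(80): voice 2 is free -> assigned | voices=[68 73 80 - -]
Op 4: note_on(81): voice 3 is free -> assigned | voices=[68 73 80 81 -]
Op 5: note_on(67): voice 4 is free -> assigned | voices=[68 73 80 81 67]
Op 6: note_on(60): all voices busy, STEAL voice 0 (pitch 68, oldest) -> assign | voices=[60 73 80 81 67]
Op 7: note_on(86): all voices busy, STEAL voice 1 (pitch 73, oldest) -> assign | voices=[60 86 80 81 67]
Op 8: note_on(84): all voices busy, STEAL voice 2 (pitch 80, oldest) -> assign | voices=[60 86 84 81 67]
Op 9: note_on(65): all voices busy, STEAL voice 3 (pitch 81, oldest) -> assign | voices=[60 86 84 65 67]
Op 10: note_on(64): all voices busy, STEAL voice 4 (pitch 67, oldest) -> assign | voices=[60 86 84 65 64]

Answer: 60 86 84 65 64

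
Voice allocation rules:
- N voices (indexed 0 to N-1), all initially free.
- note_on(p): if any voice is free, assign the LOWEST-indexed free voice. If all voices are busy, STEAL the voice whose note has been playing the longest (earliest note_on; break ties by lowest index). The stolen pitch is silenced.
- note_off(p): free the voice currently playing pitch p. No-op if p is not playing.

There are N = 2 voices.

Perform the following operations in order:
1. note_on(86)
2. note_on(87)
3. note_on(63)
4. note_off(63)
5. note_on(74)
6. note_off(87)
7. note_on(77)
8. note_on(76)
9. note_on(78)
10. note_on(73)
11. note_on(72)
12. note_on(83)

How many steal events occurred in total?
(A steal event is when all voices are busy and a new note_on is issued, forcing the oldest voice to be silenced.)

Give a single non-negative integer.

Op 1: note_on(86): voice 0 is free -> assigned | voices=[86 -]
Op 2: note_on(87): voice 1 is free -> assigned | voices=[86 87]
Op 3: note_on(63): all voices busy, STEAL voice 0 (pitch 86, oldest) -> assign | voices=[63 87]
Op 4: note_off(63): free voice 0 | voices=[- 87]
Op 5: note_on(74): voice 0 is free -> assigned | voices=[74 87]
Op 6: note_off(87): free voice 1 | voices=[74 -]
Op 7: note_on(77): voice 1 is free -> assigned | voices=[74 77]
Op 8: note_on(76): all voices busy, STEAL voice 0 (pitch 74, oldest) -> assign | voices=[76 77]
Op 9: note_on(78): all voices busy, STEAL voice 1 (pitch 77, oldest) -> assign | voices=[76 78]
Op 10: note_on(73): all voices busy, STEAL voice 0 (pitch 76, oldest) -> assign | voices=[73 78]
Op 11: note_on(72): all voices busy, STEAL voice 1 (pitch 78, oldest) -> assign | voices=[73 72]
Op 12: note_on(83): all voices busy, STEAL voice 0 (pitch 73, oldest) -> assign | voices=[83 72]

Answer: 6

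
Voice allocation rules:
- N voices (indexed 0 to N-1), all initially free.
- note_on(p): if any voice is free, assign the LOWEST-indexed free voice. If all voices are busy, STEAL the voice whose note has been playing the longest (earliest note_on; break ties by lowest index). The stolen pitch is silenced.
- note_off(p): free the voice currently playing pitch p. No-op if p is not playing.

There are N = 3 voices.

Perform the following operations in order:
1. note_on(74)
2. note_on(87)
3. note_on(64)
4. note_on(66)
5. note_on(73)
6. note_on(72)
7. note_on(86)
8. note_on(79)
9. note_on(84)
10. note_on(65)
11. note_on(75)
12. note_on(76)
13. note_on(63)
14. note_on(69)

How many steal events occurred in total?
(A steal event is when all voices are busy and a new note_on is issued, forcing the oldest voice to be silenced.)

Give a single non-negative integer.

Answer: 11

Derivation:
Op 1: note_on(74): voice 0 is free -> assigned | voices=[74 - -]
Op 2: note_on(87): voice 1 is free -> assigned | voices=[74 87 -]
Op 3: note_on(64): voice 2 is free -> assigned | voices=[74 87 64]
Op 4: note_on(66): all voices busy, STEAL voice 0 (pitch 74, oldest) -> assign | voices=[66 87 64]
Op 5: note_on(73): all voices busy, STEAL voice 1 (pitch 87, oldest) -> assign | voices=[66 73 64]
Op 6: note_on(72): all voices busy, STEAL voice 2 (pitch 64, oldest) -> assign | voices=[66 73 72]
Op 7: note_on(86): all voices busy, STEAL voice 0 (pitch 66, oldest) -> assign | voices=[86 73 72]
Op 8: note_on(79): all voices busy, STEAL voice 1 (pitch 73, oldest) -> assign | voices=[86 79 72]
Op 9: note_on(84): all voices busy, STEAL voice 2 (pitch 72, oldest) -> assign | voices=[86 79 84]
Op 10: note_on(65): all voices busy, STEAL voice 0 (pitch 86, oldest) -> assign | voices=[65 79 84]
Op 11: note_on(75): all voices busy, STEAL voice 1 (pitch 79, oldest) -> assign | voices=[65 75 84]
Op 12: note_on(76): all voices busy, STEAL voice 2 (pitch 84, oldest) -> assign | voices=[65 75 76]
Op 13: note_on(63): all voices busy, STEAL voice 0 (pitch 65, oldest) -> assign | voices=[63 75 76]
Op 14: note_on(69): all voices busy, STEAL voice 1 (pitch 75, oldest) -> assign | voices=[63 69 76]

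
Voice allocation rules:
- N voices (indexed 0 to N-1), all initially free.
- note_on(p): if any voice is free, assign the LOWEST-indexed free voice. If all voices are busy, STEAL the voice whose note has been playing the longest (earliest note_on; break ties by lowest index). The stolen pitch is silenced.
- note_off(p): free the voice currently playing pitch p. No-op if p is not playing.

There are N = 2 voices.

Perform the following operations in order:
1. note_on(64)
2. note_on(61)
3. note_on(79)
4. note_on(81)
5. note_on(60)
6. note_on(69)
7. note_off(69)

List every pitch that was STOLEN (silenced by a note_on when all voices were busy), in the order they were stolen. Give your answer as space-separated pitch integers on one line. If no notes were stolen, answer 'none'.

Op 1: note_on(64): voice 0 is free -> assigned | voices=[64 -]
Op 2: note_on(61): voice 1 is free -> assigned | voices=[64 61]
Op 3: note_on(79): all voices busy, STEAL voice 0 (pitch 64, oldest) -> assign | voices=[79 61]
Op 4: note_on(81): all voices busy, STEAL voice 1 (pitch 61, oldest) -> assign | voices=[79 81]
Op 5: note_on(60): all voices busy, STEAL voice 0 (pitch 79, oldest) -> assign | voices=[60 81]
Op 6: note_on(69): all voices busy, STEAL voice 1 (pitch 81, oldest) -> assign | voices=[60 69]
Op 7: note_off(69): free voice 1 | voices=[60 -]

Answer: 64 61 79 81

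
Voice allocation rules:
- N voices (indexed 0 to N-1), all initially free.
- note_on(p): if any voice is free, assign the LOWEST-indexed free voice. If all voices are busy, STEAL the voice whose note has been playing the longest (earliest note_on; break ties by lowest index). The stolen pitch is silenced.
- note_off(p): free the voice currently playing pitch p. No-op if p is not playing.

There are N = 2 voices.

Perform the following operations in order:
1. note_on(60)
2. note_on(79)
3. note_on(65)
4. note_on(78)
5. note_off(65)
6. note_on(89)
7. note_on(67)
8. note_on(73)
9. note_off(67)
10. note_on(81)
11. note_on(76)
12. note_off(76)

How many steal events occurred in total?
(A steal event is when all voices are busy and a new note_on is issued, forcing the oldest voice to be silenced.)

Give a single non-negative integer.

Op 1: note_on(60): voice 0 is free -> assigned | voices=[60 -]
Op 2: note_on(79): voice 1 is free -> assigned | voices=[60 79]
Op 3: note_on(65): all voices busy, STEAL voice 0 (pitch 60, oldest) -> assign | voices=[65 79]
Op 4: note_on(78): all voices busy, STEAL voice 1 (pitch 79, oldest) -> assign | voices=[65 78]
Op 5: note_off(65): free voice 0 | voices=[- 78]
Op 6: note_on(89): voice 0 is free -> assigned | voices=[89 78]
Op 7: note_on(67): all voices busy, STEAL voice 1 (pitch 78, oldest) -> assign | voices=[89 67]
Op 8: note_on(73): all voices busy, STEAL voice 0 (pitch 89, oldest) -> assign | voices=[73 67]
Op 9: note_off(67): free voice 1 | voices=[73 -]
Op 10: note_on(81): voice 1 is free -> assigned | voices=[73 81]
Op 11: note_on(76): all voices busy, STEAL voice 0 (pitch 73, oldest) -> assign | voices=[76 81]
Op 12: note_off(76): free voice 0 | voices=[- 81]

Answer: 5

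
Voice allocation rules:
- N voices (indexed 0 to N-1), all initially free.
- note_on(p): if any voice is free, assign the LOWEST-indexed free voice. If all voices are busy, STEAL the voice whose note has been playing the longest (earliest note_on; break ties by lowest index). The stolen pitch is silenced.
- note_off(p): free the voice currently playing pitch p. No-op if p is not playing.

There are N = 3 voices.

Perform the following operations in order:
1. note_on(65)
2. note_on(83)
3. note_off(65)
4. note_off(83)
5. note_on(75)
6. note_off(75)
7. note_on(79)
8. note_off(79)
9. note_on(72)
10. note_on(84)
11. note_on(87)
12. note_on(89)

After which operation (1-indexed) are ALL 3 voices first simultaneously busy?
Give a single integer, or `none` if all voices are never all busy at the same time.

Answer: 11

Derivation:
Op 1: note_on(65): voice 0 is free -> assigned | voices=[65 - -]
Op 2: note_on(83): voice 1 is free -> assigned | voices=[65 83 -]
Op 3: note_off(65): free voice 0 | voices=[- 83 -]
Op 4: note_off(83): free voice 1 | voices=[- - -]
Op 5: note_on(75): voice 0 is free -> assigned | voices=[75 - -]
Op 6: note_off(75): free voice 0 | voices=[- - -]
Op 7: note_on(79): voice 0 is free -> assigned | voices=[79 - -]
Op 8: note_off(79): free voice 0 | voices=[- - -]
Op 9: note_on(72): voice 0 is free -> assigned | voices=[72 - -]
Op 10: note_on(84): voice 1 is free -> assigned | voices=[72 84 -]
Op 11: note_on(87): voice 2 is free -> assigned | voices=[72 84 87]
Op 12: note_on(89): all voices busy, STEAL voice 0 (pitch 72, oldest) -> assign | voices=[89 84 87]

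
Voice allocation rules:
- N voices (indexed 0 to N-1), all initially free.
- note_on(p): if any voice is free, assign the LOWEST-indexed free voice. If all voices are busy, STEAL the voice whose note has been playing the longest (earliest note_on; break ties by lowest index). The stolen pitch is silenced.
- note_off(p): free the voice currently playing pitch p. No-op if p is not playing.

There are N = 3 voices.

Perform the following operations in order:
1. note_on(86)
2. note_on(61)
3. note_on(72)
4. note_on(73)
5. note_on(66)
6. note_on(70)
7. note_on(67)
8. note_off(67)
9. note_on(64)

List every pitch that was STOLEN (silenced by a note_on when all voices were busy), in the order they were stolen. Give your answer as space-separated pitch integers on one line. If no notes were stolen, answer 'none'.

Answer: 86 61 72 73

Derivation:
Op 1: note_on(86): voice 0 is free -> assigned | voices=[86 - -]
Op 2: note_on(61): voice 1 is free -> assigned | voices=[86 61 -]
Op 3: note_on(72): voice 2 is free -> assigned | voices=[86 61 72]
Op 4: note_on(73): all voices busy, STEAL voice 0 (pitch 86, oldest) -> assign | voices=[73 61 72]
Op 5: note_on(66): all voices busy, STEAL voice 1 (pitch 61, oldest) -> assign | voices=[73 66 72]
Op 6: note_on(70): all voices busy, STEAL voice 2 (pitch 72, oldest) -> assign | voices=[73 66 70]
Op 7: note_on(67): all voices busy, STEAL voice 0 (pitch 73, oldest) -> assign | voices=[67 66 70]
Op 8: note_off(67): free voice 0 | voices=[- 66 70]
Op 9: note_on(64): voice 0 is free -> assigned | voices=[64 66 70]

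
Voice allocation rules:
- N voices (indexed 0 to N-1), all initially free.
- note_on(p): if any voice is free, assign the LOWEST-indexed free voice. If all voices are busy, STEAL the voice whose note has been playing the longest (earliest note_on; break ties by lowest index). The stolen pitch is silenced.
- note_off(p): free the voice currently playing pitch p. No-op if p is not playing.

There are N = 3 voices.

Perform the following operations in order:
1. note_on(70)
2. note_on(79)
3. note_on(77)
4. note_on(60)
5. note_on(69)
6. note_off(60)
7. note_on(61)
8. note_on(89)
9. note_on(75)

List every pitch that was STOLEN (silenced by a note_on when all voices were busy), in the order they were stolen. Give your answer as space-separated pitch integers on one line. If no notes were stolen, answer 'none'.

Answer: 70 79 77 69

Derivation:
Op 1: note_on(70): voice 0 is free -> assigned | voices=[70 - -]
Op 2: note_on(79): voice 1 is free -> assigned | voices=[70 79 -]
Op 3: note_on(77): voice 2 is free -> assigned | voices=[70 79 77]
Op 4: note_on(60): all voices busy, STEAL voice 0 (pitch 70, oldest) -> assign | voices=[60 79 77]
Op 5: note_on(69): all voices busy, STEAL voice 1 (pitch 79, oldest) -> assign | voices=[60 69 77]
Op 6: note_off(60): free voice 0 | voices=[- 69 77]
Op 7: note_on(61): voice 0 is free -> assigned | voices=[61 69 77]
Op 8: note_on(89): all voices busy, STEAL voice 2 (pitch 77, oldest) -> assign | voices=[61 69 89]
Op 9: note_on(75): all voices busy, STEAL voice 1 (pitch 69, oldest) -> assign | voices=[61 75 89]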